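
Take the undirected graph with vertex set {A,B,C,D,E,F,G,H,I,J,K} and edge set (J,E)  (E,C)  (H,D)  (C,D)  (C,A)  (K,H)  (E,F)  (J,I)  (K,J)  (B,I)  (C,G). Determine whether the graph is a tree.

|V| = 11, |E| = 11.
Connected but with 11 > 10 edges, so it has a cycle and is not a tree.

No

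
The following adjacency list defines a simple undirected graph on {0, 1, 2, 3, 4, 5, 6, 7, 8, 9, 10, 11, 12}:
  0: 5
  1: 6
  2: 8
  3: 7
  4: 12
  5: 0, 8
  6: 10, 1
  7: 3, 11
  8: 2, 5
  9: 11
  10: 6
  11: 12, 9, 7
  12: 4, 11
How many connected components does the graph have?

Component: {1, 6, 10}
Component: {0, 2, 5, 8}
Component: {3, 4, 7, 9, 11, 12}

3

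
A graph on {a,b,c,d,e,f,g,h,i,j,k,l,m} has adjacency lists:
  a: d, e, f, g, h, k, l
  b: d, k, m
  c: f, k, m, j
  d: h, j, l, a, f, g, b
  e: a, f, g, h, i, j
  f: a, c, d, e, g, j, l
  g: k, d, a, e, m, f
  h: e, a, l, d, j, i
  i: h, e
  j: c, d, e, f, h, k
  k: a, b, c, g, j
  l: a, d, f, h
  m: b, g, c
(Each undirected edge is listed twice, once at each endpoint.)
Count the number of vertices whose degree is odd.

6

Degrees: a:7, b:3, c:4, d:7, e:6, f:7, g:6, h:6, i:2, j:6, k:5, l:4, m:3
Odd-degree vertices: a, b, d, f, k, m.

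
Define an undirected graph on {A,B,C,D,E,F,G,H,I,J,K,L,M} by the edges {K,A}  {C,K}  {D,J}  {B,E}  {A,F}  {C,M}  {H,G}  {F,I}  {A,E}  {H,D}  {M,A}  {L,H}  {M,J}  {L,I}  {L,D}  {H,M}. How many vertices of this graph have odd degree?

Degrees: A:4, B:1, C:2, D:3, E:2, F:2, G:1, H:4, I:2, J:2, K:2, L:3, M:4
Odd-degree vertices: B, D, G, L.

4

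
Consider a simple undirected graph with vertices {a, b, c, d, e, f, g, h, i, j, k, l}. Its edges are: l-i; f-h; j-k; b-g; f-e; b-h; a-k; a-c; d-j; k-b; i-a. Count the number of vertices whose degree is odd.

Degrees: a:3, b:3, c:1, d:1, e:1, f:2, g:1, h:2, i:2, j:2, k:3, l:1
Odd-degree vertices: a, b, c, d, e, g, k, l.

8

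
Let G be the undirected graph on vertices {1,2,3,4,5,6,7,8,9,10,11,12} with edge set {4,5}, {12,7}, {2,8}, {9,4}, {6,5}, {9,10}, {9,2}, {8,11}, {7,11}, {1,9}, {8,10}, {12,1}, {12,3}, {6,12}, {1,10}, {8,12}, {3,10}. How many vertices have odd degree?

Degrees: 1:3, 2:2, 3:2, 4:2, 5:2, 6:2, 7:2, 8:4, 9:4, 10:4, 11:2, 12:5
Odd-degree vertices: 1, 12.

2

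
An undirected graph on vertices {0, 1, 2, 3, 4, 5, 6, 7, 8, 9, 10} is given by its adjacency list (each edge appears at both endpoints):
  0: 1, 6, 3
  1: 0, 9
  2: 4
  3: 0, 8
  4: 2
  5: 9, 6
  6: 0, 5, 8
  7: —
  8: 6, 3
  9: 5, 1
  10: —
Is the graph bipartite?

No

The cycle 1-0-6-5-9-1 has length 5, which is odd, so the graph is not bipartite.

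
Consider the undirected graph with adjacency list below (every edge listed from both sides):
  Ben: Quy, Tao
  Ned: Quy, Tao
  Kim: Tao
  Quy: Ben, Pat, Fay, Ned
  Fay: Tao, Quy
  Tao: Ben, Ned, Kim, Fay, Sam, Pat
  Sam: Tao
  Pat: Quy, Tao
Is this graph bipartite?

A valid 2-coloring puts {Quy, Tao} on one side and {Ben, Ned, Kim, Fay, Sam, Pat} on the other; every edge crosses between the two sides.

Yes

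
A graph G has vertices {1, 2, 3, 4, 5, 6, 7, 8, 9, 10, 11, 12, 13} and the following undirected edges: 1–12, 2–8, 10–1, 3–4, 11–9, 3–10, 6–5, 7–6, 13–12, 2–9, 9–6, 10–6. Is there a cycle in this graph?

No

|V| = 13, |E| = 12, number of components = 1.
Since 12 = 13 - 1, the graph is a forest and contains no cycle.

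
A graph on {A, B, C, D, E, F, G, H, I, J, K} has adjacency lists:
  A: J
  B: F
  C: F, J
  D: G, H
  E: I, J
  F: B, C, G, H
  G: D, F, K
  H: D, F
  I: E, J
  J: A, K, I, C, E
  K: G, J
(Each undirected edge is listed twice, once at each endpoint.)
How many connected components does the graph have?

Component: {A, B, C, D, E, F, G, H, I, J, K}

1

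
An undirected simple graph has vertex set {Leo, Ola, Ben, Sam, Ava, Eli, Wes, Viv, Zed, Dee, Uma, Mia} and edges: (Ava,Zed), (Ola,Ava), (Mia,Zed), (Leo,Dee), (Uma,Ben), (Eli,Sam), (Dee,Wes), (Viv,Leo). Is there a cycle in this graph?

No

The graph has 12 vertices, 8 edges, and 4 connected components.
Since 8 = 12 - 4, the graph is a forest and contains no cycle.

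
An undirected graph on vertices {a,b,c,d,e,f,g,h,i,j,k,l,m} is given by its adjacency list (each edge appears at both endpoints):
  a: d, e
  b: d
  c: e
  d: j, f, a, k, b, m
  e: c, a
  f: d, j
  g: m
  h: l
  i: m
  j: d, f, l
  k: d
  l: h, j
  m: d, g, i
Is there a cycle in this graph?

Yes

The graph has 13 vertices, 13 edges, and 1 connected component.
Since 13 > 13 - 1, a cycle must exist; for instance d-j-f-d.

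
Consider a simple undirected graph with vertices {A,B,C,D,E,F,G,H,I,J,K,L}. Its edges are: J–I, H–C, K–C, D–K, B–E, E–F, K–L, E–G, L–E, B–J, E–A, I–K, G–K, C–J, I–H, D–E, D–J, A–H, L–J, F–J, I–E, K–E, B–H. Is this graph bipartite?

K-E-L-K is an odd cycle (length 3), and a bipartite graph can contain only even cycles.

No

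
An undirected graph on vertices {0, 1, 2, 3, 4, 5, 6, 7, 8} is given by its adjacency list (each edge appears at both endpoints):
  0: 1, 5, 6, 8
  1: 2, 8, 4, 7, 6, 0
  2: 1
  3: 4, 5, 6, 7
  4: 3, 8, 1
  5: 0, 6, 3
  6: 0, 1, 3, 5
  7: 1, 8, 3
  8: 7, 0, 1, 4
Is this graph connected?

Starting from 0 and exploring outward reaches every vertex (0, 1, 5, 6, 8, 2, 4, 7, 3); the graph is connected.

Yes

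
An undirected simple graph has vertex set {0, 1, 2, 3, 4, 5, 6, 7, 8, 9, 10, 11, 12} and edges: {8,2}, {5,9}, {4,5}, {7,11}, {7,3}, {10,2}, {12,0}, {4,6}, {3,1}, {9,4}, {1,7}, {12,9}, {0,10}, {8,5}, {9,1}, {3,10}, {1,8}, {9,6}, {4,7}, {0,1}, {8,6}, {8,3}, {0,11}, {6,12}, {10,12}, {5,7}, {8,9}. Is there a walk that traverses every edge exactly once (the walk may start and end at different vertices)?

Yes

Degrees: 0:4, 1:5, 2:2, 3:4, 4:4, 5:4, 6:4, 7:5, 8:6, 9:6, 10:4, 11:2, 12:4
Odd-degree vertices: 1, 7 (2 total).
With 2 odd-degree vertices and all edges in one connected piece, an Eulerian trail exists (from 1 to 7).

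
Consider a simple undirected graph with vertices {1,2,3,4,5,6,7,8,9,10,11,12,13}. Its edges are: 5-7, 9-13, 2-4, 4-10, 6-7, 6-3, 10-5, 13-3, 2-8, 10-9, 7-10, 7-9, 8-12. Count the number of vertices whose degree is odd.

Degrees: 1:0, 2:2, 3:2, 4:2, 5:2, 6:2, 7:4, 8:2, 9:3, 10:4, 11:0, 12:1, 13:2
Odd-degree vertices: 9, 12.

2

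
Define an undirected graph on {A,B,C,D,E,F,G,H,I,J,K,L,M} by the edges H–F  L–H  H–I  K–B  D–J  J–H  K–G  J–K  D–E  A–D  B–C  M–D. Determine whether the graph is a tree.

|V| = 13, |E| = 12.
It is connected with exactly 12 edges, hence acyclic — it is a tree.

Yes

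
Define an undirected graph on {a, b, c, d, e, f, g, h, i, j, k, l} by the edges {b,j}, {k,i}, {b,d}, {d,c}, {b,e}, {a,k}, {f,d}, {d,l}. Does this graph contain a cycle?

No

|V| = 12, |E| = 8, number of components = 4.
Since 8 = 12 - 4, the graph is a forest and contains no cycle.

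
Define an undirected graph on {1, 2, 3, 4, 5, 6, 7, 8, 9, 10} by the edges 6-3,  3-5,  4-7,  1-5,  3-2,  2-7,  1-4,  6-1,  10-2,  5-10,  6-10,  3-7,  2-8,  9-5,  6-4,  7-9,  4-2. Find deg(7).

4

Neighbors of 7: 2, 3, 4, 9.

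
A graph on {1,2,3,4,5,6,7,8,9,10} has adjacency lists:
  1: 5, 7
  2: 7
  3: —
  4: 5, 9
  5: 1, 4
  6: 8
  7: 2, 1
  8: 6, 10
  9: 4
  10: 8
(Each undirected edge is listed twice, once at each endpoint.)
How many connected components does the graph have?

3

Component: {3}
Component: {6, 8, 10}
Component: {1, 2, 4, 5, 7, 9}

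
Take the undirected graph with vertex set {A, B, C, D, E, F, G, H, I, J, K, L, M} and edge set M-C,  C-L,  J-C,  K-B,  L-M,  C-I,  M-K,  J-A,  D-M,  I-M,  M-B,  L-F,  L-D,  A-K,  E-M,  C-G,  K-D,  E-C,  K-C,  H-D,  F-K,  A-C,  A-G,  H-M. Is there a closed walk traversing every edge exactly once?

Yes

Degrees: A:4, B:2, C:8, D:4, E:2, F:2, G:2, H:2, I:2, J:2, K:6, L:4, M:8
Every vertex has even degree and the edges form a single connected piece, so an Eulerian circuit exists.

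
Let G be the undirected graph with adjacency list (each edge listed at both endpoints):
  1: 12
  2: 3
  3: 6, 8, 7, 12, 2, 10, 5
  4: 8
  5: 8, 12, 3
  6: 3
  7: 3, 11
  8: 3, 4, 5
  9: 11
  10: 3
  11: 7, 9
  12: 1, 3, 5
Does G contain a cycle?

|V| = 12, |E| = 13, number of components = 1.
One cycle is 12-5-8-3-12.

Yes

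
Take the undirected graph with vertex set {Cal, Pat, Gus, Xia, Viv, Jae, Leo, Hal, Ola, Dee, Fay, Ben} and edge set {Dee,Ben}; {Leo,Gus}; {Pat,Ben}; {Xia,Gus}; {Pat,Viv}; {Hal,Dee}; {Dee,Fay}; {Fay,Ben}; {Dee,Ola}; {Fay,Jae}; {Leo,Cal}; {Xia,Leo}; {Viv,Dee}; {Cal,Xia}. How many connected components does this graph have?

Component: {Cal, Gus, Xia, Leo}
Component: {Pat, Viv, Jae, Hal, Ola, Dee, Fay, Ben}

2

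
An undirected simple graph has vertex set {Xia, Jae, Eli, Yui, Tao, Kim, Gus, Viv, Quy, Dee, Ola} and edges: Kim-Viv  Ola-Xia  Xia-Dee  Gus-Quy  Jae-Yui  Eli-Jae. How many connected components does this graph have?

Component: {Tao}
Component: {Kim, Viv}
Component: {Gus, Quy}
Component: {Xia, Dee, Ola}
Component: {Jae, Eli, Yui}

5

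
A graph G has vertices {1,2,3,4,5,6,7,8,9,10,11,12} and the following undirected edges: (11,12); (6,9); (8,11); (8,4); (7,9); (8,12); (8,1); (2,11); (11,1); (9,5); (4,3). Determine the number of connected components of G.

3

Component: {10}
Component: {5, 6, 7, 9}
Component: {1, 2, 3, 4, 8, 11, 12}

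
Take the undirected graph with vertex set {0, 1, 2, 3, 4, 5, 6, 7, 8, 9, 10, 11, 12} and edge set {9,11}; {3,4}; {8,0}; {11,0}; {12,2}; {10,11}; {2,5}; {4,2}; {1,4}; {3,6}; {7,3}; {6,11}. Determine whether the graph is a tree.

|V| = 13, |E| = 12.
Connected and |E| = |V| - 1, which characterizes a tree.

Yes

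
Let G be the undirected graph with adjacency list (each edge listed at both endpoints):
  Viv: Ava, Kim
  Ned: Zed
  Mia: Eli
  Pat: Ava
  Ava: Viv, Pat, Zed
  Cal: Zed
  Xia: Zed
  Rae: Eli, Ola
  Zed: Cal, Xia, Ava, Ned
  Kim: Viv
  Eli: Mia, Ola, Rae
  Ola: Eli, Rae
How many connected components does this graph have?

Component: {Mia, Rae, Eli, Ola}
Component: {Viv, Ned, Pat, Ava, Cal, Xia, Zed, Kim}

2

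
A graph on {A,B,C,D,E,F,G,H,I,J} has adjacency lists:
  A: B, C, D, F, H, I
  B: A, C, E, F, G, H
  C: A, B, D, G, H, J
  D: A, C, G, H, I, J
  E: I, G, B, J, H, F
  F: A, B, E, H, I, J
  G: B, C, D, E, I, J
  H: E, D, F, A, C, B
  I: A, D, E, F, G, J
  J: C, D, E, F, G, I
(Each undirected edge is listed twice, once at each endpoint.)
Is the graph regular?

Degrees: A:6, B:6, C:6, D:6, E:6, F:6, G:6, H:6, I:6, J:6
Every vertex has degree 6, so the graph is 6-regular.

Yes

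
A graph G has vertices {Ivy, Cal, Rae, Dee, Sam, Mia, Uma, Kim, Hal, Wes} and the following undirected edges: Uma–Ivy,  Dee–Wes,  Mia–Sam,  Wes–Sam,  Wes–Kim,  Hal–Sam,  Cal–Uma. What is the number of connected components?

Component: {Rae}
Component: {Ivy, Cal, Uma}
Component: {Dee, Sam, Mia, Kim, Hal, Wes}

3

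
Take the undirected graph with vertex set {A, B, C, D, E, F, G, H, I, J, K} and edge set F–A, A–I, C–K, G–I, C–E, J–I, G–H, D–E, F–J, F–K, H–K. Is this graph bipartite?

Yes

Partition the vertices as {B, C, D, F, H, I} vs {A, E, G, J, K}. Each listed edge has one endpoint in each part, so the graph is bipartite.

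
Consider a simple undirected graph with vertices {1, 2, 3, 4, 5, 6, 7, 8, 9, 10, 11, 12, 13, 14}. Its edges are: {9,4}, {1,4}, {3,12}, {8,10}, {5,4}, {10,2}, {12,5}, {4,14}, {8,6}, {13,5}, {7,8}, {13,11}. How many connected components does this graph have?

2

Component: {2, 6, 7, 8, 10}
Component: {1, 3, 4, 5, 9, 11, 12, 13, 14}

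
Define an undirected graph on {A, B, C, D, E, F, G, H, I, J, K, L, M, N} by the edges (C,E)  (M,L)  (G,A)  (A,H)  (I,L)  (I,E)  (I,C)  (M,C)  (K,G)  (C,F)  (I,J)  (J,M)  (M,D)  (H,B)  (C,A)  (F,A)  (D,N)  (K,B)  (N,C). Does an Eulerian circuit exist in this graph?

Yes

Degrees: A:4, B:2, C:6, D:2, E:2, F:2, G:2, H:2, I:4, J:2, K:2, L:2, M:4, N:2
Every vertex has even degree and the edges form a single connected piece, so an Eulerian circuit exists.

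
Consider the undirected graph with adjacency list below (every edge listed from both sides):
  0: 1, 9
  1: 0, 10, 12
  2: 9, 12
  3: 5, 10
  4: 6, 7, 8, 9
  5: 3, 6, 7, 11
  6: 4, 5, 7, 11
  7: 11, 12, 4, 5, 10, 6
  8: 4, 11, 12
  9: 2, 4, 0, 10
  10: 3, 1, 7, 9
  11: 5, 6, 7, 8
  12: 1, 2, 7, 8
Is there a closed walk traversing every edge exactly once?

No

Degrees: 0:2, 1:3, 2:2, 3:2, 4:4, 5:4, 6:4, 7:6, 8:3, 9:4, 10:4, 11:4, 12:4
1, 8 have odd degree; an Eulerian circuit needs every degree to be even, so none exists.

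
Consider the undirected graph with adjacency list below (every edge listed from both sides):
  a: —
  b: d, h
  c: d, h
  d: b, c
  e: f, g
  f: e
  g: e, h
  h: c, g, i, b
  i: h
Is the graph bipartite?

Yes

A valid 2-coloring puts {a, d, e, h} on one side and {b, c, f, g, i} on the other; every edge crosses between the two sides.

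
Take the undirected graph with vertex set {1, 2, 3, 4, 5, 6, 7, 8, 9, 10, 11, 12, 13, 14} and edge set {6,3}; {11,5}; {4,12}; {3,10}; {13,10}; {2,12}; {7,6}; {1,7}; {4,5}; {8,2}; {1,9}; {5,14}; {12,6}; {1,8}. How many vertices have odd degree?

Degrees: 1:3, 2:2, 3:2, 4:2, 5:3, 6:3, 7:2, 8:2, 9:1, 10:2, 11:1, 12:3, 13:1, 14:1
Odd-degree vertices: 1, 5, 6, 9, 11, 12, 13, 14.

8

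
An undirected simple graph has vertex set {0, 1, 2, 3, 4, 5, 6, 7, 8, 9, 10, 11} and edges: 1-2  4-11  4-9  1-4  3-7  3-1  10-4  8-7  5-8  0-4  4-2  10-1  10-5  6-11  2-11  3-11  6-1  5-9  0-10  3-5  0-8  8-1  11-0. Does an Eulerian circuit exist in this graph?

No

Degrees: 0:4, 1:6, 2:3, 3:4, 4:6, 5:4, 6:2, 7:2, 8:4, 9:2, 10:4, 11:5
2, 11 have odd degree; an Eulerian circuit needs every degree to be even, so none exists.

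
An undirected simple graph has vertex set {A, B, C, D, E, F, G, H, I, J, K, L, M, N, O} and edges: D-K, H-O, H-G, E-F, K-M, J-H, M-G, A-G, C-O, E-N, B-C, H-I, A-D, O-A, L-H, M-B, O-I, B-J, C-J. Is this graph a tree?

No

|V| = 15, |E| = 19.
It splits into 2 components, so it cannot be a tree.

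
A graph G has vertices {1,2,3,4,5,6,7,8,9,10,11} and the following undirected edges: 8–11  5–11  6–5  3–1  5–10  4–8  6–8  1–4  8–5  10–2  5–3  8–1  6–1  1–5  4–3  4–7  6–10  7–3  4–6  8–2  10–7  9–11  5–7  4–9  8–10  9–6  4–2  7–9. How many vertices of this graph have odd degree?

Degrees: 1:5, 2:3, 3:4, 4:7, 5:7, 6:6, 7:5, 8:7, 9:4, 10:5, 11:3
Odd-degree vertices: 1, 2, 4, 5, 7, 8, 10, 11.

8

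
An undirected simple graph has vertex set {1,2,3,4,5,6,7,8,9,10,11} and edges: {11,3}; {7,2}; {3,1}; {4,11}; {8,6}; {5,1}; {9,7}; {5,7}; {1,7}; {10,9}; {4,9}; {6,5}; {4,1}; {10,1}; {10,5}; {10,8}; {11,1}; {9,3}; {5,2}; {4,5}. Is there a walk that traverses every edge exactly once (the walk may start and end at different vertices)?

Degrees: 1:6, 2:2, 3:3, 4:4, 5:6, 6:2, 7:4, 8:2, 9:4, 10:4, 11:3
Odd-degree vertices: 3, 11 (2 total).
The non-isolated vertices are connected and exactly 2 have odd degree, so an Eulerian trail exists (from 3 to 11).

Yes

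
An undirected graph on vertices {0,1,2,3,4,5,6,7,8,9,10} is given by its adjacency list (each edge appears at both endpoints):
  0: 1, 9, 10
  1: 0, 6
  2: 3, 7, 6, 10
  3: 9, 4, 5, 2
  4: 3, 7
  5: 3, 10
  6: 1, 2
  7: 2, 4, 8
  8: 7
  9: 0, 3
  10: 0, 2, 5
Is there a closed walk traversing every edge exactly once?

Degrees: 0:3, 1:2, 2:4, 3:4, 4:2, 5:2, 6:2, 7:3, 8:1, 9:2, 10:3
0, 7, 8, 10 have odd degree; an Eulerian circuit needs every degree to be even, so none exists.

No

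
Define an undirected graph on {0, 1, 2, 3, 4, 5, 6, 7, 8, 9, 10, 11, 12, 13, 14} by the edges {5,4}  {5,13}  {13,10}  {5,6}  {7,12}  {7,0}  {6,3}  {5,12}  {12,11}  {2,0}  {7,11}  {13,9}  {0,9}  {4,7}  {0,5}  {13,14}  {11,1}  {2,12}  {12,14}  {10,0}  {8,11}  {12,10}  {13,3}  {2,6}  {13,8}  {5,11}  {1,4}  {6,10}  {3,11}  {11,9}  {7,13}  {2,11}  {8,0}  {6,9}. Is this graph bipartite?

No

The cycle 5-11-12-5 has length 3, which is odd, so the graph is not bipartite.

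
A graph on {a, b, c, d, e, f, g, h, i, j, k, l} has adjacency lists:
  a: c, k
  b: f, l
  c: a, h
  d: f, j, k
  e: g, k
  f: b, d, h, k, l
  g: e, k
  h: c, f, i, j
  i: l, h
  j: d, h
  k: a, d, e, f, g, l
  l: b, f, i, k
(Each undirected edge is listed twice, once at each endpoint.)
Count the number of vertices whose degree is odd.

2

Degrees: a:2, b:2, c:2, d:3, e:2, f:5, g:2, h:4, i:2, j:2, k:6, l:4
Odd-degree vertices: d, f.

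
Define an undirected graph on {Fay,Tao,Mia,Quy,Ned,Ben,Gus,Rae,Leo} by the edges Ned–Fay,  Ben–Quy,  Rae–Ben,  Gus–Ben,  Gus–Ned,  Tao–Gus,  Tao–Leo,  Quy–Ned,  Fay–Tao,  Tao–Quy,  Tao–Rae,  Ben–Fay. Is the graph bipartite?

Color {Tao, Mia, Ned, Ben} black and {Fay, Quy, Gus, Rae, Leo} white. No edge joins two same-colored vertices, so the graph is bipartite.

Yes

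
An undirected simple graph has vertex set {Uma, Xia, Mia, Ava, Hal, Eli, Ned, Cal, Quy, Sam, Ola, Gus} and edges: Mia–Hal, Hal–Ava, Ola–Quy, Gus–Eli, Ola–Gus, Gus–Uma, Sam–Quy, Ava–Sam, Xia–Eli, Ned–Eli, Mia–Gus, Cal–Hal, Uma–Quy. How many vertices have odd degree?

6

Degrees: Uma:2, Xia:1, Mia:2, Ava:2, Hal:3, Eli:3, Ned:1, Cal:1, Quy:3, Sam:2, Ola:2, Gus:4
Odd-degree vertices: Xia, Hal, Eli, Ned, Cal, Quy.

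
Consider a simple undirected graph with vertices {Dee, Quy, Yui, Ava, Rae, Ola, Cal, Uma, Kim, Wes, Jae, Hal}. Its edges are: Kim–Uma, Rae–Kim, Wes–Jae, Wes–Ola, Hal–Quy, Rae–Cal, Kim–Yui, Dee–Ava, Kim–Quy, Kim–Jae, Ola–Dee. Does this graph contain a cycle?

The graph has 12 vertices, 11 edges, and 1 connected component.
Since 11 = 12 - 1, the graph is a forest and contains no cycle.

No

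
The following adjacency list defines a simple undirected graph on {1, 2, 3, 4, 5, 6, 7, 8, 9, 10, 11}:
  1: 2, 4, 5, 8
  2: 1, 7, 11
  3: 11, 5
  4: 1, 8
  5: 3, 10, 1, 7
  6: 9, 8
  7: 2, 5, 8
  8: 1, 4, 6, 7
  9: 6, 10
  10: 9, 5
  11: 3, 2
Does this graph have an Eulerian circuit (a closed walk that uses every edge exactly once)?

Degrees: 1:4, 2:3, 3:2, 4:2, 5:4, 6:2, 7:3, 8:4, 9:2, 10:2, 11:2
Vertices with odd degree: 2, 7. An Eulerian circuit requires all degrees even.

No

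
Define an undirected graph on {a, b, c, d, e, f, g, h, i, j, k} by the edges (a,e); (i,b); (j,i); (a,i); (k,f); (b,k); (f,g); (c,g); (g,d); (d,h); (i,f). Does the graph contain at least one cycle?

Yes

|V| = 11, |E| = 11, number of components = 1.
One cycle is i-f-k-b-i.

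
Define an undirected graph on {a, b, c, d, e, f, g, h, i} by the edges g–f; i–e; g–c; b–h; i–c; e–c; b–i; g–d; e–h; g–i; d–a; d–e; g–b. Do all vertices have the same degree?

No

Degrees: a:1, b:3, c:3, d:3, e:4, f:1, g:5, h:2, i:4
Vertex a has degree 1 while g has degree 5, so the graph is not regular.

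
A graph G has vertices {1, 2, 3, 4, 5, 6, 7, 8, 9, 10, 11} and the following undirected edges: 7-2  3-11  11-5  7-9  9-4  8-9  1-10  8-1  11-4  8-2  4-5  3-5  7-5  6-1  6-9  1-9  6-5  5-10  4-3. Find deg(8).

Neighbors of 8: 1, 2, 9.

3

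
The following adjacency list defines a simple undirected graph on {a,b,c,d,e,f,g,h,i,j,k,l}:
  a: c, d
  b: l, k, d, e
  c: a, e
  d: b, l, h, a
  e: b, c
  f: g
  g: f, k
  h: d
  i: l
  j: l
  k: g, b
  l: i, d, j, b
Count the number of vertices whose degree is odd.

4

Degrees: a:2, b:4, c:2, d:4, e:2, f:1, g:2, h:1, i:1, j:1, k:2, l:4
Odd-degree vertices: f, h, i, j.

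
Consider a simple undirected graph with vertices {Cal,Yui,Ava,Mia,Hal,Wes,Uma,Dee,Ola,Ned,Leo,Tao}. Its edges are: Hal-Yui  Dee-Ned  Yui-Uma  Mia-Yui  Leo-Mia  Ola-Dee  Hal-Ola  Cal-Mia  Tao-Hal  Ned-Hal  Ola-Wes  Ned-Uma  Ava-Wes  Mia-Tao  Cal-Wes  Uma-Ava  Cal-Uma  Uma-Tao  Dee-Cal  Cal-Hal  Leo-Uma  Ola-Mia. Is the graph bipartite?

Yes

A valid 2-coloring puts {Mia, Hal, Wes, Uma, Dee} on one side and {Cal, Yui, Ava, Ola, Ned, Leo, Tao} on the other; every edge crosses between the two sides.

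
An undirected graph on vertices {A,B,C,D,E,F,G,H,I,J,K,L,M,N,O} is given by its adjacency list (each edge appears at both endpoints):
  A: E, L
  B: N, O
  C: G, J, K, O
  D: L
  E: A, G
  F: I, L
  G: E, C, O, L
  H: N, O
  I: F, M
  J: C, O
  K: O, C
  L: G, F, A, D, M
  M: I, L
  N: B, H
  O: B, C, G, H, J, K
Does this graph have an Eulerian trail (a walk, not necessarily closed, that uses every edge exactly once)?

Degrees: A:2, B:2, C:4, D:1, E:2, F:2, G:4, H:2, I:2, J:2, K:2, L:5, M:2, N:2, O:6
Odd-degree vertices: D, L (2 total).
With 2 odd-degree vertices and all edges in one connected piece, an Eulerian trail exists (from D to L).

Yes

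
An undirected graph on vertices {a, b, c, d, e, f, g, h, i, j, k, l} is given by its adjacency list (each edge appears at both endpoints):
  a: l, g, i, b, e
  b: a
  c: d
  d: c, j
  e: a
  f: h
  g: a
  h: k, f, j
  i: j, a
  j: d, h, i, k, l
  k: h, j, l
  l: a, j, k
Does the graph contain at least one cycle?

|V| = 12, |E| = 14, number of components = 1.
Since 14 > 12 - 1, a cycle must exist; for instance j-h-k-j.

Yes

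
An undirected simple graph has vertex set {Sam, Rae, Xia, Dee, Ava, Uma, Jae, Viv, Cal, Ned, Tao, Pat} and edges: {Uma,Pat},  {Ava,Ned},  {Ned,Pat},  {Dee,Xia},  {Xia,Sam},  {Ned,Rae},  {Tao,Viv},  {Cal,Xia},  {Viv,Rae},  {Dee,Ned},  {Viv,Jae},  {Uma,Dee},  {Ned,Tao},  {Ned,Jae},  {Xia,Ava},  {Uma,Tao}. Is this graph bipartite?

Yes

Color {Xia, Uma, Viv, Ned} black and {Sam, Rae, Dee, Ava, Jae, Cal, Tao, Pat} white. No edge joins two same-colored vertices, so the graph is bipartite.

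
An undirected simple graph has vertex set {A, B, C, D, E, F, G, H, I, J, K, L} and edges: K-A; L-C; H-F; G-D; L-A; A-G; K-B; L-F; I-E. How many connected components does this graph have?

Component: {J}
Component: {E, I}
Component: {A, B, C, D, F, G, H, K, L}

3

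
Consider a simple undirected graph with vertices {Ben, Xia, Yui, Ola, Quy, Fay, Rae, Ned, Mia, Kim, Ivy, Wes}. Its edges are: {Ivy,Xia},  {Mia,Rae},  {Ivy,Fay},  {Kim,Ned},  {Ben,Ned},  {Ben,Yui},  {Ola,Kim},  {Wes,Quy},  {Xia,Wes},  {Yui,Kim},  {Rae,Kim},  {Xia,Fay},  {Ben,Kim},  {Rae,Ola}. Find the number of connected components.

Component: {Xia, Quy, Fay, Ivy, Wes}
Component: {Ben, Yui, Ola, Rae, Ned, Mia, Kim}

2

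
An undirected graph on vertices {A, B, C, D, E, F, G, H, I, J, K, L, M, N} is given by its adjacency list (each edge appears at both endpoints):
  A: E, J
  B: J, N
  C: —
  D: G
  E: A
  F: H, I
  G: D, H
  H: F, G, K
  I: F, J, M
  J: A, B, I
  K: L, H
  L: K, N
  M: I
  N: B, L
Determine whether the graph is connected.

Component: {C}
Component: {A, B, D, E, F, G, H, I, J, K, L, M, N}
No edge joins these 2 groups, so the graph is disconnected.

No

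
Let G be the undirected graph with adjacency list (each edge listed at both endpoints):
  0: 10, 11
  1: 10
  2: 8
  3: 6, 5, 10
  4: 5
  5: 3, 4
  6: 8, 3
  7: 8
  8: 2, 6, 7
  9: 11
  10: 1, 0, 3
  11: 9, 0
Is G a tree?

Yes

|V| = 12, |E| = 11.
It is connected with exactly 11 edges, hence acyclic — it is a tree.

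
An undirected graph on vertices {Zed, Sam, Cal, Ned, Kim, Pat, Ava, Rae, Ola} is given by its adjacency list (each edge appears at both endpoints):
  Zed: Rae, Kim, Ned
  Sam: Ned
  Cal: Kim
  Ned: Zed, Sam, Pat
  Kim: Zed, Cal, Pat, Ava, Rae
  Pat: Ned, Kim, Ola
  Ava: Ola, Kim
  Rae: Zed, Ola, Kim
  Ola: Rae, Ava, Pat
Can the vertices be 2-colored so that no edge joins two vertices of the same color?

No

Rae-Zed-Kim-Rae is an odd cycle (length 3), and a bipartite graph can contain only even cycles.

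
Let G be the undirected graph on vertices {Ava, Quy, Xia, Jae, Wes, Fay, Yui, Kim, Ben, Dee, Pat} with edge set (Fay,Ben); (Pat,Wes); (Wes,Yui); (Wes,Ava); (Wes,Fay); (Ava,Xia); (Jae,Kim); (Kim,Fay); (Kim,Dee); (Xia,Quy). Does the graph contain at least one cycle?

|V| = 11, |E| = 10, number of components = 1.
A forest on 11 vertices with 1 component has exactly 10 edges, which matches — so no cycle.

No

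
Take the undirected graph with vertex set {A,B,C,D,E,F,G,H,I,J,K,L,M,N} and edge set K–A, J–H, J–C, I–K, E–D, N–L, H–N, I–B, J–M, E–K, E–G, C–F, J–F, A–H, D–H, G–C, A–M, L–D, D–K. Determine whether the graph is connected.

Yes

Starting from A and exploring outward reaches every vertex (A, H, K, M, D, N, J, I, E, L, C, F, B, G); the graph is connected.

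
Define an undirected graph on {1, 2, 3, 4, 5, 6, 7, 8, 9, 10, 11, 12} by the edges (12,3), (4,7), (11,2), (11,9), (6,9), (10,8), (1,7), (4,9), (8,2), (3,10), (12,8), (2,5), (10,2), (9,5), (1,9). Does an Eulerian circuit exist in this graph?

Degrees: 1:2, 2:4, 3:2, 4:2, 5:2, 6:1, 7:2, 8:3, 9:5, 10:3, 11:2, 12:2
6, 8, 9, 10 have odd degree; an Eulerian circuit needs every degree to be even, so none exists.

No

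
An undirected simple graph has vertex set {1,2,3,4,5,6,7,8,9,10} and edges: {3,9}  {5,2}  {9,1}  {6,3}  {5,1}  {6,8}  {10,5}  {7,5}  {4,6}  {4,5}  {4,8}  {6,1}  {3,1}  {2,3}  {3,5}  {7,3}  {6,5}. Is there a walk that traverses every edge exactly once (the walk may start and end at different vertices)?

Degrees: 1:4, 2:2, 3:6, 4:3, 5:7, 6:5, 7:2, 8:2, 9:2, 10:1
Odd-degree vertices: 4, 5, 6, 10 (4 total).
An Eulerian trail requires 0 or 2 odd-degree vertices; here there are 4.

No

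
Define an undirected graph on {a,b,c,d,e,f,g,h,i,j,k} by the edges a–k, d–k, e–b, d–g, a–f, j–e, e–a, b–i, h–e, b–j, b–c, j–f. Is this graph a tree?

No

The graph has 11 vertices and 12 edges.
A tree on 11 vertices has exactly 10 edges; this graph has 12, so it contains a cycle and is not a tree.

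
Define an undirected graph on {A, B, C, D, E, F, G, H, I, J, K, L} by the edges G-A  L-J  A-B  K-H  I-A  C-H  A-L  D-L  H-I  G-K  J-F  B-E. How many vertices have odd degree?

6

Degrees: A:4, B:2, C:1, D:1, E:1, F:1, G:2, H:3, I:2, J:2, K:2, L:3
Odd-degree vertices: C, D, E, F, H, L.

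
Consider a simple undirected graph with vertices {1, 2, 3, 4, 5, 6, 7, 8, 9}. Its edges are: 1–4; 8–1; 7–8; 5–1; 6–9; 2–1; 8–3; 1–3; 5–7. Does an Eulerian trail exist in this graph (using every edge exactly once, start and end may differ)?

Degrees: 1:5, 2:1, 3:2, 4:1, 5:2, 6:1, 7:2, 8:3, 9:1
Odd-degree vertices: 1, 2, 4, 6, 8, 9 (6 total).
With 6 odd-degree vertices (more than two), no single trail can use every edge.

No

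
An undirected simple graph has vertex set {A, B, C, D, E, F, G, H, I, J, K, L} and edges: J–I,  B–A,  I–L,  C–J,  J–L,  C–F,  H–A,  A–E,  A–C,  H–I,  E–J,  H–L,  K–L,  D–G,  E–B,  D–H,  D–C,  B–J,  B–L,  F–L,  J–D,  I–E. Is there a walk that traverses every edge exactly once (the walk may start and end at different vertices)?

Degrees: A:4, B:4, C:4, D:4, E:4, F:2, G:1, H:4, I:4, J:6, K:1, L:6
Odd-degree vertices: G, K (2 total).
With 2 odd-degree vertices and all edges in one connected piece, an Eulerian trail exists (from G to K).

Yes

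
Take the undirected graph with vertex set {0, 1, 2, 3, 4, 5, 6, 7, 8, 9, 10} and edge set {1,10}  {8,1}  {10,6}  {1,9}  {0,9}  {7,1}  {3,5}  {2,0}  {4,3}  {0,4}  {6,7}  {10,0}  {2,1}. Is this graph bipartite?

Yes

Color {2, 4, 5, 7, 8, 9, 10} black and {0, 1, 3, 6} white. No edge joins two same-colored vertices, so the graph is bipartite.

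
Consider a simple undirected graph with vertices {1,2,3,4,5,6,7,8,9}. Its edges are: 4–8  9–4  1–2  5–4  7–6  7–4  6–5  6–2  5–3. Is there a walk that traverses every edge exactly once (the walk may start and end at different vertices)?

No

Degrees: 1:1, 2:2, 3:1, 4:4, 5:3, 6:3, 7:2, 8:1, 9:1
Odd-degree vertices: 1, 3, 5, 6, 8, 9 (6 total).
With 6 odd-degree vertices (more than two), no single trail can use every edge.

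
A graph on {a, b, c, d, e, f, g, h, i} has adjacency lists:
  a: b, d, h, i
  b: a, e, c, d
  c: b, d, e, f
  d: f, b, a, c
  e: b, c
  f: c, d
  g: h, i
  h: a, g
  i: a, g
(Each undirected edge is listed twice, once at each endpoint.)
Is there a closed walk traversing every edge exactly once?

Yes

Degrees: a:4, b:4, c:4, d:4, e:2, f:2, g:2, h:2, i:2
All degrees are even and the non-isolated vertices are connected — an Eulerian circuit exists.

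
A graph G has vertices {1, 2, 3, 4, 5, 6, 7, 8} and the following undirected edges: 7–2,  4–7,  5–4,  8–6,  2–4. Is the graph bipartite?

The cycle 4-2-7-4 has length 3, which is odd, so the graph is not bipartite.

No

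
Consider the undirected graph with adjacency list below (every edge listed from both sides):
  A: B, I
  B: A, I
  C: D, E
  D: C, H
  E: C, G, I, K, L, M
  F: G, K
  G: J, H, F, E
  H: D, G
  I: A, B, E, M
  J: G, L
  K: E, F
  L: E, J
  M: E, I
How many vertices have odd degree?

0

Degrees: A:2, B:2, C:2, D:2, E:6, F:2, G:4, H:2, I:4, J:2, K:2, L:2, M:2
Odd-degree vertices: none.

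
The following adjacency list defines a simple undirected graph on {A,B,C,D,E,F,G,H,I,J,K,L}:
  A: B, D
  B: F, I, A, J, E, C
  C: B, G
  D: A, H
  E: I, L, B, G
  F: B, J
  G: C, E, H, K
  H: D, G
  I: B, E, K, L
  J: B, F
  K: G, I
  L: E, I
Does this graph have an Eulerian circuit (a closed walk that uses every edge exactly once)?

Yes

Degrees: A:2, B:6, C:2, D:2, E:4, F:2, G:4, H:2, I:4, J:2, K:2, L:2
Every vertex has even degree and the edges form a single connected piece, so an Eulerian circuit exists.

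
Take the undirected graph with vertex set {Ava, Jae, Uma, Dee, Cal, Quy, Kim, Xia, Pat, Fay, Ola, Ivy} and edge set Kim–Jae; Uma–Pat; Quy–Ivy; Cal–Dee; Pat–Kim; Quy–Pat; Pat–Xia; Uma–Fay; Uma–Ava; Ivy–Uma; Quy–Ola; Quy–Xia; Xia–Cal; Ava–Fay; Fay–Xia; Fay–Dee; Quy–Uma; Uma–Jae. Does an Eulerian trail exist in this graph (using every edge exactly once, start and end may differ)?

Yes

Degrees: Ava:2, Jae:2, Uma:6, Dee:2, Cal:2, Quy:5, Kim:2, Xia:4, Pat:4, Fay:4, Ola:1, Ivy:2
Odd-degree vertices: Quy, Ola (2 total).
With 2 odd-degree vertices and all edges in one connected piece, an Eulerian trail exists (from Quy to Ola).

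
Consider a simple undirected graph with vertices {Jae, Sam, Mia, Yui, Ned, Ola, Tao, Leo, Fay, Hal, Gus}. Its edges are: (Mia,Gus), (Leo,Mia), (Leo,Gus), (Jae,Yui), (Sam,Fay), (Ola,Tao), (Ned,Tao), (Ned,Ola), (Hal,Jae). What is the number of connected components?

Component: {Sam, Fay}
Component: {Jae, Yui, Hal}
Component: {Mia, Leo, Gus}
Component: {Ned, Ola, Tao}

4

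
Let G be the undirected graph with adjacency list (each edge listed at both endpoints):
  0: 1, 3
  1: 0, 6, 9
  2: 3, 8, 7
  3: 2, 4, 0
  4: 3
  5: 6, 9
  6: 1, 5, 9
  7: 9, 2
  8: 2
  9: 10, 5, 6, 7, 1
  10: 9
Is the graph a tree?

|V| = 11, |E| = 13.
A tree on 11 vertices has exactly 10 edges; this graph has 13, so it contains a cycle and is not a tree.

No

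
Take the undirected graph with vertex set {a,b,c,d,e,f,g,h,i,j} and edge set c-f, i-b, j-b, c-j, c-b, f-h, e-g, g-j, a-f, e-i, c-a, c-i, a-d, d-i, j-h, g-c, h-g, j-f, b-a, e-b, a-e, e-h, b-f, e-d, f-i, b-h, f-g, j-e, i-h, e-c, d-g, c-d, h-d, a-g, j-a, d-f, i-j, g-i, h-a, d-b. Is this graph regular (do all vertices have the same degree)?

Yes

Degrees: a:8, b:8, c:8, d:8, e:8, f:8, g:8, h:8, i:8, j:8
All degrees equal 8; the graph is regular.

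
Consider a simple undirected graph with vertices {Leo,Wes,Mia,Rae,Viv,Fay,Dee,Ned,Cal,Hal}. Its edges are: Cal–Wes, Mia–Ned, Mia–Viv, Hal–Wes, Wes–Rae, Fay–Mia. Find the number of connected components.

4

Component: {Leo}
Component: {Dee}
Component: {Wes, Rae, Cal, Hal}
Component: {Mia, Viv, Fay, Ned}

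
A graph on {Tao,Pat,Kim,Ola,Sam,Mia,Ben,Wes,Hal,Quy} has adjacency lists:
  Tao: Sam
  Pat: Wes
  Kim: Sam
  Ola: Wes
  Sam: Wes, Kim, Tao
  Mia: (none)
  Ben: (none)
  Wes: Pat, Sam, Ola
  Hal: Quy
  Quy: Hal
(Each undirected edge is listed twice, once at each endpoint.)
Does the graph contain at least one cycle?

No

The graph has 10 vertices, 6 edges, and 4 connected components.
A forest on 10 vertices with 4 components has exactly 6 edges, which matches — so no cycle.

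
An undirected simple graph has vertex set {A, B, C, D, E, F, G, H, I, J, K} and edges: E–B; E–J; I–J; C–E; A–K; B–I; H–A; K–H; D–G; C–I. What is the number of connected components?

Component: {F}
Component: {D, G}
Component: {A, H, K}
Component: {B, C, E, I, J}

4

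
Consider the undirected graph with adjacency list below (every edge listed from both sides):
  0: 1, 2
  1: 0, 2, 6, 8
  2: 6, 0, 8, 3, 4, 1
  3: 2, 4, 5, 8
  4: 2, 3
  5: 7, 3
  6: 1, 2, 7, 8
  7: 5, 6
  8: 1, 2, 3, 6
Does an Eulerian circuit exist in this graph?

Degrees: 0:2, 1:4, 2:6, 3:4, 4:2, 5:2, 6:4, 7:2, 8:4
Every vertex has even degree and the edges form a single connected piece, so an Eulerian circuit exists.

Yes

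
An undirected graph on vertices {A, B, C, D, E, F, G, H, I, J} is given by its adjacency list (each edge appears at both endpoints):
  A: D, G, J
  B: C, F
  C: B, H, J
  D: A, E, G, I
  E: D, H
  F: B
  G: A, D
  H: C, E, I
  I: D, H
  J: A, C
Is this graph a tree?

The graph has 10 vertices and 12 edges.
Connected but with 12 > 9 edges, so it has a cycle and is not a tree.

No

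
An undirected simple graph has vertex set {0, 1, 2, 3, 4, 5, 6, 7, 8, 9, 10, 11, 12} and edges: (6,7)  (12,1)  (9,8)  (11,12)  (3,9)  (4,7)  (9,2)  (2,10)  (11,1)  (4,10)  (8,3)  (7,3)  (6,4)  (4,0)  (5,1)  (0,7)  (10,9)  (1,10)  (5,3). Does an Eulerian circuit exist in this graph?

Degrees: 0:2, 1:4, 2:2, 3:4, 4:4, 5:2, 6:2, 7:4, 8:2, 9:4, 10:4, 11:2, 12:2
Every vertex has even degree and the edges form a single connected piece, so an Eulerian circuit exists.

Yes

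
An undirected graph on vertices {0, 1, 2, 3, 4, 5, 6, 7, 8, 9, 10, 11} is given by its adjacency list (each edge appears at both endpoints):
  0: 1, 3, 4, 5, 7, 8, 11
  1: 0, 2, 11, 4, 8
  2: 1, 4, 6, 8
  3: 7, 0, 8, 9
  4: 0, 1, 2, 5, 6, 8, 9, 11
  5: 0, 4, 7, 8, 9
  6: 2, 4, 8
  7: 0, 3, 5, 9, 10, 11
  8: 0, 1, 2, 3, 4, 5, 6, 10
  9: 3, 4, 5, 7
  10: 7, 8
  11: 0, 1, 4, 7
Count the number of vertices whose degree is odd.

Degrees: 0:7, 1:5, 2:4, 3:4, 4:8, 5:5, 6:3, 7:6, 8:8, 9:4, 10:2, 11:4
Odd-degree vertices: 0, 1, 5, 6.

4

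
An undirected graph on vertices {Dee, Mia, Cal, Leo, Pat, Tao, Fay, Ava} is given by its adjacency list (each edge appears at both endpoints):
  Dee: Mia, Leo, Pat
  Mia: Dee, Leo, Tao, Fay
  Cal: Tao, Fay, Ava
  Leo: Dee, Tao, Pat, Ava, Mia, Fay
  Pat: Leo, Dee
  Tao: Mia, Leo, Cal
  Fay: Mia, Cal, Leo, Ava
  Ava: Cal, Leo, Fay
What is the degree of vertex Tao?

Neighbors of Tao: Mia, Cal, Leo.

3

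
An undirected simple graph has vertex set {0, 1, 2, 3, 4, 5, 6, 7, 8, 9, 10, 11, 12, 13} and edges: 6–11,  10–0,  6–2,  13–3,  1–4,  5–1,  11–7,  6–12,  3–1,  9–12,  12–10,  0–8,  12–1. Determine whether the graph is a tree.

|V| = 14, |E| = 13.
Connected and |E| = |V| - 1, which characterizes a tree.

Yes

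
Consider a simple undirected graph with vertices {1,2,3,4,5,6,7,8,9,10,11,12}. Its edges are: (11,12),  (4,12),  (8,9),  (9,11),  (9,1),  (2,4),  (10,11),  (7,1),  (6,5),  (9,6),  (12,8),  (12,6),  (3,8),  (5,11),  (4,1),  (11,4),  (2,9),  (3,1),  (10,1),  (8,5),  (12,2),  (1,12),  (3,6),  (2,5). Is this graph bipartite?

No

2-4-12-2 is an odd cycle (length 3), and a bipartite graph can contain only even cycles.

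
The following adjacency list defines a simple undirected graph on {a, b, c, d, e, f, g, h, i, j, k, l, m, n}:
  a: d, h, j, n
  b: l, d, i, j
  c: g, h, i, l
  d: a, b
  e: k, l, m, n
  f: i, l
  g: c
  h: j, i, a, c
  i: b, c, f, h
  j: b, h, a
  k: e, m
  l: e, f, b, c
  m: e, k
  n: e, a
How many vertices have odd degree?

2

Degrees: a:4, b:4, c:4, d:2, e:4, f:2, g:1, h:4, i:4, j:3, k:2, l:4, m:2, n:2
Odd-degree vertices: g, j.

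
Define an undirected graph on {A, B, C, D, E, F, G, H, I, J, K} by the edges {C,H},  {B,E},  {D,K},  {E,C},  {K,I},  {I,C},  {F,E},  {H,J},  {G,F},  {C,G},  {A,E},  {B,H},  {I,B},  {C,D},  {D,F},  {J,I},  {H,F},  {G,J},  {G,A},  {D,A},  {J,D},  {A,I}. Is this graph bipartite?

Color {D, E, G, H, I} black and {A, B, C, F, J, K} white. No edge joins two same-colored vertices, so the graph is bipartite.

Yes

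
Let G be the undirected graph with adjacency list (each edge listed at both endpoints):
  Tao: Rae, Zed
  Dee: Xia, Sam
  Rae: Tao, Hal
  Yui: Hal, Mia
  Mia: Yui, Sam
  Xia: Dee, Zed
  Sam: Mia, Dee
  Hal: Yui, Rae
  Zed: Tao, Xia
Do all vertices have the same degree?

Degrees: Tao:2, Dee:2, Rae:2, Yui:2, Mia:2, Xia:2, Sam:2, Hal:2, Zed:2
All degrees equal 2; the graph is regular.

Yes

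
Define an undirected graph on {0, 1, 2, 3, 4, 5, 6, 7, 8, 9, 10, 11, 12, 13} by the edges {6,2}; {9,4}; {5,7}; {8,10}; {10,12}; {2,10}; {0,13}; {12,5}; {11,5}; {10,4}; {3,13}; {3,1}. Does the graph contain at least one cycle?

No

The graph has 14 vertices, 12 edges, and 2 connected components.
Since 12 = 14 - 2, the graph is a forest and contains no cycle.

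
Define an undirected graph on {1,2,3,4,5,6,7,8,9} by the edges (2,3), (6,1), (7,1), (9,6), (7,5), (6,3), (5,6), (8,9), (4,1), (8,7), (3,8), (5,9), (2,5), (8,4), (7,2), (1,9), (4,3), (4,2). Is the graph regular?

Yes

Degrees: 1:4, 2:4, 3:4, 4:4, 5:4, 6:4, 7:4, 8:4, 9:4
All degrees equal 4; the graph is regular.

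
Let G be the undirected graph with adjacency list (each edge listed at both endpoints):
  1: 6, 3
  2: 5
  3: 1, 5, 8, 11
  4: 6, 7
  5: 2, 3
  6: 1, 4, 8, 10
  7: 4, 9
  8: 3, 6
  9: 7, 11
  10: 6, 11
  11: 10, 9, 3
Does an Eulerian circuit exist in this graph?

Degrees: 1:2, 2:1, 3:4, 4:2, 5:2, 6:4, 7:2, 8:2, 9:2, 10:2, 11:3
Vertices with odd degree: 2, 11. An Eulerian circuit requires all degrees even.

No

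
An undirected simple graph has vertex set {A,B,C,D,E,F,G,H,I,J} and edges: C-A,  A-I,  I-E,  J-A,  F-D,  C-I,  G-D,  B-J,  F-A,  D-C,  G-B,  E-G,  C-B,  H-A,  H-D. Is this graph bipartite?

A-I-C-A is an odd cycle (length 3), and a bipartite graph can contain only even cycles.

No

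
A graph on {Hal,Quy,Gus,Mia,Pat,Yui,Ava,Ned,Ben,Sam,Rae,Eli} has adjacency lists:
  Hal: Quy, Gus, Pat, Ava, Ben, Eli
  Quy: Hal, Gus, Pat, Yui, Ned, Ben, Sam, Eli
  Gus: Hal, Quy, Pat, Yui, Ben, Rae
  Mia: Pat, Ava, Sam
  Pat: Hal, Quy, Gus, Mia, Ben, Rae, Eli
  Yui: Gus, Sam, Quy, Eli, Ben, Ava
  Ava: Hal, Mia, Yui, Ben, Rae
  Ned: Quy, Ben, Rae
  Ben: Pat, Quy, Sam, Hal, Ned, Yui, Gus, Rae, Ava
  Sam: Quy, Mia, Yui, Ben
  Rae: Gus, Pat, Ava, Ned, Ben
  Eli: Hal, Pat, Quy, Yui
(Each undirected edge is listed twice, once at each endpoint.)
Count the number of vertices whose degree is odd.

Degrees: Hal:6, Quy:8, Gus:6, Mia:3, Pat:7, Yui:6, Ava:5, Ned:3, Ben:9, Sam:4, Rae:5, Eli:4
Odd-degree vertices: Mia, Pat, Ava, Ned, Ben, Rae.

6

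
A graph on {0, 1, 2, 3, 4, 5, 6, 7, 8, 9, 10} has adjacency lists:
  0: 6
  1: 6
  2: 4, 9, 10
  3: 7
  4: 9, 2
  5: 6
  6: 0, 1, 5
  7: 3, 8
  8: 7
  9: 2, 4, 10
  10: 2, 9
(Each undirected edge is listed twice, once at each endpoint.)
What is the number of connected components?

Component: {3, 7, 8}
Component: {0, 1, 5, 6}
Component: {2, 4, 9, 10}

3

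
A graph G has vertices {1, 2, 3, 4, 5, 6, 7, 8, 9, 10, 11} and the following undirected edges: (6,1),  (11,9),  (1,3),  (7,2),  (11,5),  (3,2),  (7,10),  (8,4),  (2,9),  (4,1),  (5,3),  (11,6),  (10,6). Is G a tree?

No

|V| = 11, |E| = 13.
A tree on 11 vertices has exactly 10 edges; this graph has 13, so it contains a cycle and is not a tree.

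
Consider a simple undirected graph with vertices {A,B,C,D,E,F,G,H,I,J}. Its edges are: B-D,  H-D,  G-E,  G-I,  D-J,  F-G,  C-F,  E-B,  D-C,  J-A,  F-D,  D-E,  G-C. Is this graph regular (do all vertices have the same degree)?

Degrees: A:1, B:2, C:3, D:6, E:3, F:3, G:4, H:1, I:1, J:2
Vertex A has degree 1 while D has degree 6, so the graph is not regular.

No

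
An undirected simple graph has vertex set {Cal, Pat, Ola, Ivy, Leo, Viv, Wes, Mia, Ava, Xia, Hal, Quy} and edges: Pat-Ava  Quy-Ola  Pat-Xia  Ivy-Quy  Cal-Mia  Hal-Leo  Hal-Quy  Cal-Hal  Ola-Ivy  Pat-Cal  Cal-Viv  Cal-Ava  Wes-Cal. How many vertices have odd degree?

8

Degrees: Cal:6, Pat:3, Ola:2, Ivy:2, Leo:1, Viv:1, Wes:1, Mia:1, Ava:2, Xia:1, Hal:3, Quy:3
Odd-degree vertices: Pat, Leo, Viv, Wes, Mia, Xia, Hal, Quy.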